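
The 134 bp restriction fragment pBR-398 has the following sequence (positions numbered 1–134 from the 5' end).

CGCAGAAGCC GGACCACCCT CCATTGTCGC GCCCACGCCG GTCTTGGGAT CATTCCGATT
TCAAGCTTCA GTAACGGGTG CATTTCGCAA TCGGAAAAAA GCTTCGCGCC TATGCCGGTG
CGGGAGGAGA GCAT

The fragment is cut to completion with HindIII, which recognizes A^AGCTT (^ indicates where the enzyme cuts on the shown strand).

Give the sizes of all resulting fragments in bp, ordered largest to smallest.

63, 36, 35 bp

HindIII sites (AAGCTT) start at positions 63, 99.
HindIII cuts after the first base of each site, so after positions 63, 99.
Linear molecule, 2 cuts → 3 fragments:
  1–63 → 63 bp
  64–99 → 36 bp
  100–134 → 35 bp
Sorted largest to smallest: 63, 36, 35 bp.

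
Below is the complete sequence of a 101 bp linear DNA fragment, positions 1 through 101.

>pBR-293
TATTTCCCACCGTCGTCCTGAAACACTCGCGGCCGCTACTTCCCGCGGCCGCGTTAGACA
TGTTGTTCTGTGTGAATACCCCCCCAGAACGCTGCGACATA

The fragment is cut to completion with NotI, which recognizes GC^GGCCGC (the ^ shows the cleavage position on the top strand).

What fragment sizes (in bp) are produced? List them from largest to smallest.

55, 30, 16 bp

NotI sites (GCGGCCGC) start at positions 29, 45.
NotI cuts after base 2 of each site, so after positions 30, 46.
Linear molecule, 2 cuts → 3 fragments:
  1–30 → 30 bp
  31–46 → 16 bp
  47–101 → 55 bp
Sorted largest to smallest: 55, 30, 16 bp.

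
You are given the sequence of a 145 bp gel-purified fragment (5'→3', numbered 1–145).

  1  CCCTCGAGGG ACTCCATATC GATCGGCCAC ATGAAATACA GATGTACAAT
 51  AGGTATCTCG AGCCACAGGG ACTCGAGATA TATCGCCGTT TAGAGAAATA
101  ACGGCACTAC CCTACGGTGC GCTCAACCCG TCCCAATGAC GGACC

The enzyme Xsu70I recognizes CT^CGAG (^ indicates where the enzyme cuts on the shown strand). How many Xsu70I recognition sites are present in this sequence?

CTCGAG occurs starting at positions 3, 57, 72.
Xsu70I cuts at 3 sites.

3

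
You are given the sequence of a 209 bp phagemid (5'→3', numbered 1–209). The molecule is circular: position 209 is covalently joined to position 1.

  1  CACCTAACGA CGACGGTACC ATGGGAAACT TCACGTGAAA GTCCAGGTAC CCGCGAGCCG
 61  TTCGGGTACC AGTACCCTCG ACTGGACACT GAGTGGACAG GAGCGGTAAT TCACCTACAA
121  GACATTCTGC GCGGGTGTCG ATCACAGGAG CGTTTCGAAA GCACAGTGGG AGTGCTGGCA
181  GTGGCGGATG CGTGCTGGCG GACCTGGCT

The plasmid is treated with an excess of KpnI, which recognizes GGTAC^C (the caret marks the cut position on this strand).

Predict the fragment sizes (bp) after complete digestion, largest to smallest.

KpnI sites (GGTACC) start at positions 15, 46, 65.
KpnI cuts after base 5 of each site (before the last base), so after positions 19, 50, 69.
Circular molecule, 3 cuts → 3 fragments:
  20–50 → 31 bp
  51–69 → 19 bp
  70–209 then 1–19 → 140 + 19 = 159 bp
Sorted largest to smallest: 159, 31, 19 bp.

159, 31, 19 bp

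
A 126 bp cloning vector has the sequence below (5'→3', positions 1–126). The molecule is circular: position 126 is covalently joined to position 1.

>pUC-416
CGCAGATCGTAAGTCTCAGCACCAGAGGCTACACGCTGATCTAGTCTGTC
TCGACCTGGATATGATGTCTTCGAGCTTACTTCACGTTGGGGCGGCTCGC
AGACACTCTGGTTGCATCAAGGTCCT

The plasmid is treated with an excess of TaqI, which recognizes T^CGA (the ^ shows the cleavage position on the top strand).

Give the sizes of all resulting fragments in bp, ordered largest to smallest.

106, 20 bp

TaqI sites (TCGA) start at positions 51, 71.
TaqI cuts after the first base of each site, so after positions 51, 71.
Circular molecule, 2 cuts → 2 fragments:
  52–71 → 20 bp
  72–126 then 1–51 → 55 + 51 = 106 bp
Sorted largest to smallest: 106, 20 bp.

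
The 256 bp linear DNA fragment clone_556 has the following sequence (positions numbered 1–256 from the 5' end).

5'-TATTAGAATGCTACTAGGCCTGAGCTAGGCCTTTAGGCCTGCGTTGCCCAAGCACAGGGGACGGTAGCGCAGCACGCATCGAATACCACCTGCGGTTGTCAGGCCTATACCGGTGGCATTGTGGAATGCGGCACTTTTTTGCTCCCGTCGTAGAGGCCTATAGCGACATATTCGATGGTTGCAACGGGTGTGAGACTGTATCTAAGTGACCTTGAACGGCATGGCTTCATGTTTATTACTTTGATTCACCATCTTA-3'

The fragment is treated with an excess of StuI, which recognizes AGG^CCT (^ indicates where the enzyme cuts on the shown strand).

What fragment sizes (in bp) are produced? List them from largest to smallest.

StuI sites (AGGCCT) start at positions 16, 27, 35, 101, 154.
StuI cuts after base 3 of each site, so after positions 18, 29, 37, 103, 156.
Linear molecule, 5 cuts → 6 fragments:
  1–18 → 18 bp
  19–29 → 11 bp
  30–37 → 8 bp
  38–103 → 66 bp
  104–156 → 53 bp
  157–256 → 100 bp
Sorted largest to smallest: 100, 66, 53, 18, 11, 8 bp.

100, 66, 53, 18, 11, 8 bp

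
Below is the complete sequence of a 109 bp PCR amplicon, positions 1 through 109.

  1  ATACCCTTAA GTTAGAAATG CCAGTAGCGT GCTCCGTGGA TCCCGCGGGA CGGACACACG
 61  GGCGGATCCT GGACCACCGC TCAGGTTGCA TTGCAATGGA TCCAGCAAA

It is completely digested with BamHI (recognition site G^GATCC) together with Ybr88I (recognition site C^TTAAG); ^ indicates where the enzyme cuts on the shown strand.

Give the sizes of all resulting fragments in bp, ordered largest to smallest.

BamHI sites (GGATCC) start at positions 38, 64, 98.
BamHI cuts after the first base of each site, so after positions 38, 64, 98.
The Ybr88I site (CTTAAG) starts at position 6.
Ybr88I cuts after the first base of each site, so after position 6.
Combined cut positions: 6, 38, 64, 98.
Linear molecule, 4 cuts → 5 fragments:
  1–6 → 6 bp
  7–38 → 32 bp
  39–64 → 26 bp
  65–98 → 34 bp
  99–109 → 11 bp
Sorted largest to smallest: 34, 32, 26, 11, 6 bp.

34, 32, 26, 11, 6 bp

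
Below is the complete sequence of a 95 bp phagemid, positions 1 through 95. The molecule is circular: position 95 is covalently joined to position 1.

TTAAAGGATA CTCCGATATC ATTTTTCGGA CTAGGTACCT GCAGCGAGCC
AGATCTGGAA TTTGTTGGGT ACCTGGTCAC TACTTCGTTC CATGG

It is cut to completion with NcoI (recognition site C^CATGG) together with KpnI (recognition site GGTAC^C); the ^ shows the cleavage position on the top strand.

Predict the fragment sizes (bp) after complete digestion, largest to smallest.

The NcoI site (CCATGG) starts at position 90.
NcoI cuts after the first base of each site, so after position 90.
KpnI sites (GGTACC) start at positions 34, 68.
KpnI cuts after base 5 of each site (before the last base), so after positions 38, 72.
Combined cut positions: 38, 72, 90.
Circular molecule, 3 cuts → 3 fragments:
  39–72 → 34 bp
  73–90 → 18 bp
  91–95 then 1–38 → 5 + 38 = 43 bp
Sorted largest to smallest: 43, 34, 18 bp.

43, 34, 18 bp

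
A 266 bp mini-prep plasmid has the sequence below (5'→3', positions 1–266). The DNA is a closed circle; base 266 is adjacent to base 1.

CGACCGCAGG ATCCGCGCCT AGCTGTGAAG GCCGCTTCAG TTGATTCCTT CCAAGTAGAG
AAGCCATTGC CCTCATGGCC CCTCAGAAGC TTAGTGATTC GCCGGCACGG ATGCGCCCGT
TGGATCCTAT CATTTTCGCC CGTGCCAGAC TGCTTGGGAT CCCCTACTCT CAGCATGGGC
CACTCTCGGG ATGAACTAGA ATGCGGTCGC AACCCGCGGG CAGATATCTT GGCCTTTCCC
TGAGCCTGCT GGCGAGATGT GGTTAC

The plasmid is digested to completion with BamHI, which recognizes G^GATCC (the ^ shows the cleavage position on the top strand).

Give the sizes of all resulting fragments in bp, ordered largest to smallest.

BamHI sites (GGATCC) start at positions 9, 122, 157.
BamHI cuts after the first base of each site, so after positions 9, 122, 157.
Circular molecule, 3 cuts → 3 fragments:
  10–122 → 113 bp
  123–157 → 35 bp
  158–266 then 1–9 → 109 + 9 = 118 bp
Sorted largest to smallest: 118, 113, 35 bp.

118, 113, 35 bp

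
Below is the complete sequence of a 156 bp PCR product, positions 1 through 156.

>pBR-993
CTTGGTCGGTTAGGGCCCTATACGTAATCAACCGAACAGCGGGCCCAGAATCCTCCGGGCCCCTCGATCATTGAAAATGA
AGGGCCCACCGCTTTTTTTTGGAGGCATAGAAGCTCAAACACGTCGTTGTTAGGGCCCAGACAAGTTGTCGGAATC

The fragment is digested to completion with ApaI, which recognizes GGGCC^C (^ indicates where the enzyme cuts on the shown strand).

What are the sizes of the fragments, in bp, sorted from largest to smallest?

ApaI sites (GGGCCC) start at positions 13, 41, 57, 82, 133.
ApaI cuts after base 5 of each site (before the last base), so after positions 17, 45, 61, 86, 137.
Linear molecule, 5 cuts → 6 fragments:
  1–17 → 17 bp
  18–45 → 28 bp
  46–61 → 16 bp
  62–86 → 25 bp
  87–137 → 51 bp
  138–156 → 19 bp
Sorted largest to smallest: 51, 28, 25, 19, 17, 16 bp.

51, 28, 25, 19, 17, 16 bp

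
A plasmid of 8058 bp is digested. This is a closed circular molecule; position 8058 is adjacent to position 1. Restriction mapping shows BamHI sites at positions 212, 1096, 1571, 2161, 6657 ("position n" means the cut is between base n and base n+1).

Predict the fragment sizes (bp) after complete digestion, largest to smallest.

Circular molecule, 5 cuts → 5 fragments:
  1096 − 212 = 884 bp
  1571 − 1096 = 475 bp
  2161 − 1571 = 590 bp
  6657 − 2161 = 4496 bp
  wrap: 8058 − 6657 + 212 = 1613 bp
Sorted largest to smallest: 4496, 1613, 884, 590, 475 bp.

4496, 1613, 884, 590, 475 bp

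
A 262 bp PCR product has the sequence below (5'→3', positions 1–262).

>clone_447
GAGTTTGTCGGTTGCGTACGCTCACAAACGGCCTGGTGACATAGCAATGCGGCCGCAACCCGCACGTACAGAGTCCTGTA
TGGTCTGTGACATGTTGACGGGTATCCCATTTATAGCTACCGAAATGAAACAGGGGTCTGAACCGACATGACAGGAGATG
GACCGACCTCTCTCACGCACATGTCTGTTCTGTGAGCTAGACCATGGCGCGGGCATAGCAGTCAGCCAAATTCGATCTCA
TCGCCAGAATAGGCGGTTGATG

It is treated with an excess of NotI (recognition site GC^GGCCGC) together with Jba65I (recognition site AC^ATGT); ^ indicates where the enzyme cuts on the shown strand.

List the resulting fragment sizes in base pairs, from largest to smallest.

89, 82, 50, 41 bp

The NotI site (GCGGCCGC) starts at position 49.
NotI cuts after base 2 of each site, so after position 50.
Jba65I sites (ACATGT) start at positions 90, 179.
Jba65I cuts after base 2 of each site, so after positions 91, 180.
Combined cut positions: 50, 91, 180.
Linear molecule, 3 cuts → 4 fragments:
  1–50 → 50 bp
  51–91 → 41 bp
  92–180 → 89 bp
  181–262 → 82 bp
Sorted largest to smallest: 89, 82, 50, 41 bp.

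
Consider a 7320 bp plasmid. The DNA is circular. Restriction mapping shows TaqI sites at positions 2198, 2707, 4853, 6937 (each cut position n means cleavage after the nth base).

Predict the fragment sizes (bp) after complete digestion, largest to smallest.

Circular molecule, 4 cuts → 4 fragments:
  2707 − 2198 = 509 bp
  4853 − 2707 = 2146 bp
  6937 − 4853 = 2084 bp
  wrap: 7320 − 6937 + 2198 = 2581 bp
Sorted largest to smallest: 2581, 2146, 2084, 509 bp.

2581, 2146, 2084, 509 bp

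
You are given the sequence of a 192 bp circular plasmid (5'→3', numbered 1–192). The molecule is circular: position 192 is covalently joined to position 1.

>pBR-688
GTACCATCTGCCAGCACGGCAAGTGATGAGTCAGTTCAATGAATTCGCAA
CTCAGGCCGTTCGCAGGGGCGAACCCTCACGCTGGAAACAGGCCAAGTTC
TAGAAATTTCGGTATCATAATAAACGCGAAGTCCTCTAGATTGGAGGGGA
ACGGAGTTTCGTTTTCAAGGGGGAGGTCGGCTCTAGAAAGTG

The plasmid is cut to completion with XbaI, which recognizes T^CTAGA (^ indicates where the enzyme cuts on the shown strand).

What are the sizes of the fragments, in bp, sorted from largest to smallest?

XbaI sites (TCTAGA) start at positions 99, 135, 182.
XbaI cuts after the first base of each site, so after positions 99, 135, 182.
Circular molecule, 3 cuts → 3 fragments:
  100–135 → 36 bp
  136–182 → 47 bp
  183–192 then 1–99 → 10 + 99 = 109 bp
Sorted largest to smallest: 109, 47, 36 bp.

109, 47, 36 bp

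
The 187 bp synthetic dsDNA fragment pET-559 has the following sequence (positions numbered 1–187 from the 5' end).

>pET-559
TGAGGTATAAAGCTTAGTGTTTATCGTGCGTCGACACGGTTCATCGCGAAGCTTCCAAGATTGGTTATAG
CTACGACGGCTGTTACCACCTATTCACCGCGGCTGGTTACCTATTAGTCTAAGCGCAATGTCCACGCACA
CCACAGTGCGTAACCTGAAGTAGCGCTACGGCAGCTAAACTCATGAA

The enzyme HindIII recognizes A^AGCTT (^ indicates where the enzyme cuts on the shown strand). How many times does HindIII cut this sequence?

2

AAGCTT occurs starting at positions 10, 49.
HindIII cuts at 2 sites.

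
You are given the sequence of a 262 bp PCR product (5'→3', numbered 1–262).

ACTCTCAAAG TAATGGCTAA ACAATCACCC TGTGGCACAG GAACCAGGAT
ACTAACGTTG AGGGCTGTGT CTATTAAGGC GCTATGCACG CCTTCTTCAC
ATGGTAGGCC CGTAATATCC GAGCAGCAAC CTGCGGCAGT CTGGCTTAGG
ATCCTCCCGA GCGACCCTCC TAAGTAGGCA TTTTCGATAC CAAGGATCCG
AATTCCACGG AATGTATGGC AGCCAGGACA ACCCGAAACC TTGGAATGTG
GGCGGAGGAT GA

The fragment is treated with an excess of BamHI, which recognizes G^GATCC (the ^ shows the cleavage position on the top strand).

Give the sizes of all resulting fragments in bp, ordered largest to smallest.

BamHI sites (GGATCC) start at positions 149, 194.
BamHI cuts after the first base of each site, so after positions 149, 194.
Linear molecule, 2 cuts → 3 fragments:
  1–149 → 149 bp
  150–194 → 45 bp
  195–262 → 68 bp
Sorted largest to smallest: 149, 68, 45 bp.

149, 68, 45 bp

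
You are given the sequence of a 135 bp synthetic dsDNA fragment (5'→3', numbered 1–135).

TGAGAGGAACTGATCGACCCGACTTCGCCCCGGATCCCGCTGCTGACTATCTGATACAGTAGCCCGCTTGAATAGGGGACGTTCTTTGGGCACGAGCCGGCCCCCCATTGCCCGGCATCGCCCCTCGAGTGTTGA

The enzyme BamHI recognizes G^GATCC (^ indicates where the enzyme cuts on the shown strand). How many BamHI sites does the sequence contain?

GGATCC occurs starting at position 32.
BamHI cuts at 1 site.

1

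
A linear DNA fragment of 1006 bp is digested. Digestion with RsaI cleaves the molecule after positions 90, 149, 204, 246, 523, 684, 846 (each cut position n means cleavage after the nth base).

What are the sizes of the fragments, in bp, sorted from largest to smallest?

Linear molecule, 7 cuts → 8 fragments:
  90 − 0 = 90 bp
  149 − 90 = 59 bp
  204 − 149 = 55 bp
  246 − 204 = 42 bp
  523 − 246 = 277 bp
  684 − 523 = 161 bp
  846 − 684 = 162 bp
  1006 − 846 = 160 bp
Sorted largest to smallest: 277, 162, 161, 160, 90, 59, 55, 42 bp.

277, 162, 161, 160, 90, 59, 55, 42 bp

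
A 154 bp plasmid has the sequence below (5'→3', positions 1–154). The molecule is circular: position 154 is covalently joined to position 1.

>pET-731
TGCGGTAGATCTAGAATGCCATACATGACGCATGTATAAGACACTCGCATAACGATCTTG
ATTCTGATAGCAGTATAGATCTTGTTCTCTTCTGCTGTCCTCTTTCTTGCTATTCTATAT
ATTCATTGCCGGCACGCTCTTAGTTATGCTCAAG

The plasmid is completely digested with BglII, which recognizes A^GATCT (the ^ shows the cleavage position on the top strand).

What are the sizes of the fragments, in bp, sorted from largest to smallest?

84, 70 bp

BglII sites (AGATCT) start at positions 7, 77.
BglII cuts after the first base of each site, so after positions 7, 77.
Circular molecule, 2 cuts → 2 fragments:
  8–77 → 70 bp
  78–154 then 1–7 → 77 + 7 = 84 bp
Sorted largest to smallest: 84, 70 bp.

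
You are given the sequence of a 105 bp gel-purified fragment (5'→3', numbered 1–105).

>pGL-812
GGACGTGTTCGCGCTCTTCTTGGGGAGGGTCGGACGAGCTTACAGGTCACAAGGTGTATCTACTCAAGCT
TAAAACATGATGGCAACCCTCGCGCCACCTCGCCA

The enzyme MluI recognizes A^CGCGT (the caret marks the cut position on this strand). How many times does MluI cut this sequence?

No occurrence of ACGCGT is present in the sequence.
MluI does not cut: 0 sites.

0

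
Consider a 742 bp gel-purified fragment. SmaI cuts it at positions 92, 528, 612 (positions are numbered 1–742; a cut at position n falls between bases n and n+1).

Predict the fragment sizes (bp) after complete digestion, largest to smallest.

Linear molecule, 3 cuts → 4 fragments:
  92 − 0 = 92 bp
  528 − 92 = 436 bp
  612 − 528 = 84 bp
  742 − 612 = 130 bp
Sorted largest to smallest: 436, 130, 92, 84 bp.

436, 130, 92, 84 bp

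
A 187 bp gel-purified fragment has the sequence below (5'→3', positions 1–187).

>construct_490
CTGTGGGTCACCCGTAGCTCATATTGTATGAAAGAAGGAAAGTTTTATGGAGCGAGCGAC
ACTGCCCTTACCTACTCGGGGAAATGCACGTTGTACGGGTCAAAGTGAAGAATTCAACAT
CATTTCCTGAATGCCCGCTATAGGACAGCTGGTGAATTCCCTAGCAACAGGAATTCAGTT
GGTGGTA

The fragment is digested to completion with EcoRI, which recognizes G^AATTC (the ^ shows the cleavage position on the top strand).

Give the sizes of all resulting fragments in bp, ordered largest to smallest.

110, 44, 17, 16 bp

EcoRI sites (GAATTC) start at positions 110, 154, 171.
EcoRI cuts after the first base of each site, so after positions 110, 154, 171.
Linear molecule, 3 cuts → 4 fragments:
  1–110 → 110 bp
  111–154 → 44 bp
  155–171 → 17 bp
  172–187 → 16 bp
Sorted largest to smallest: 110, 44, 17, 16 bp.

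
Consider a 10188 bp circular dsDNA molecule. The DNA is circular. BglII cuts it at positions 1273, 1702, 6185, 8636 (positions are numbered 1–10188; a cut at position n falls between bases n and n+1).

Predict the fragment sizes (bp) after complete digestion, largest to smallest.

4483, 2825, 2451, 429 bp

Circular molecule, 4 cuts → 4 fragments:
  1702 − 1273 = 429 bp
  6185 − 1702 = 4483 bp
  8636 − 6185 = 2451 bp
  wrap: 10188 − 8636 + 1273 = 2825 bp
Sorted largest to smallest: 4483, 2825, 2451, 429 bp.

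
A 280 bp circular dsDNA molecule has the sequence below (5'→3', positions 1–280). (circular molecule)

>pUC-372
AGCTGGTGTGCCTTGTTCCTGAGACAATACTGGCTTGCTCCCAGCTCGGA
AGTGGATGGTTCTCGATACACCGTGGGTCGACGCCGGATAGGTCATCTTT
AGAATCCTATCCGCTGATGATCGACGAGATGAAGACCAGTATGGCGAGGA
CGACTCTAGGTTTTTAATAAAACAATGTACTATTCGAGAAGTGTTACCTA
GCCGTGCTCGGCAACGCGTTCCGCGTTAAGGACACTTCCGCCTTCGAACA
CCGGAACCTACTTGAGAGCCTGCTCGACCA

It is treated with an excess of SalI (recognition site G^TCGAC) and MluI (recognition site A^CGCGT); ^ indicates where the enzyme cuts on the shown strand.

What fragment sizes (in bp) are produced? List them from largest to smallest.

The SalI site (GTCGAC) starts at position 77.
SalI cuts after the first base of each site, so after position 77.
The MluI site (ACGCGT) starts at position 214.
MluI cuts after the first base of each site, so after position 214.
Combined cut positions: 77, 214.
Circular molecule, 2 cuts → 2 fragments:
  78–214 → 137 bp
  215–280 then 1–77 → 66 + 77 = 143 bp
Sorted largest to smallest: 143, 137 bp.

143, 137 bp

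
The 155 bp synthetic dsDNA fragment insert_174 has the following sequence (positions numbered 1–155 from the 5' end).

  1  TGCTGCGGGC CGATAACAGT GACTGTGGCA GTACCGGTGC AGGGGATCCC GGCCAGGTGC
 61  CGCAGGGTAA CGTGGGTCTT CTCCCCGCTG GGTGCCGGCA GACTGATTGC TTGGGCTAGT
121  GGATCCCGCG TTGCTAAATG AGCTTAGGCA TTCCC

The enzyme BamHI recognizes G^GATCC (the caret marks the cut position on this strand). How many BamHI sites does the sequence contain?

GGATCC occurs starting at positions 44, 121.
BamHI cuts at 2 sites.

2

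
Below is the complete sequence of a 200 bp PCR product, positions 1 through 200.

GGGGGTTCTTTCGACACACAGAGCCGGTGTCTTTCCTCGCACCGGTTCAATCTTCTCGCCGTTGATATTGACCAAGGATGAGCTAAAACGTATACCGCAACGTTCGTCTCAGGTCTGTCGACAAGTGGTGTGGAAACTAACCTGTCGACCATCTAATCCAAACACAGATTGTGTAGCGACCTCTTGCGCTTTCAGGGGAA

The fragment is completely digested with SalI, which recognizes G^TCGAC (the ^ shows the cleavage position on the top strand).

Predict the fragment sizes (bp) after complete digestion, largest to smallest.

SalI sites (GTCGAC) start at positions 117, 144.
SalI cuts after the first base of each site, so after positions 117, 144.
Linear molecule, 2 cuts → 3 fragments:
  1–117 → 117 bp
  118–144 → 27 bp
  145–200 → 56 bp
Sorted largest to smallest: 117, 56, 27 bp.

117, 56, 27 bp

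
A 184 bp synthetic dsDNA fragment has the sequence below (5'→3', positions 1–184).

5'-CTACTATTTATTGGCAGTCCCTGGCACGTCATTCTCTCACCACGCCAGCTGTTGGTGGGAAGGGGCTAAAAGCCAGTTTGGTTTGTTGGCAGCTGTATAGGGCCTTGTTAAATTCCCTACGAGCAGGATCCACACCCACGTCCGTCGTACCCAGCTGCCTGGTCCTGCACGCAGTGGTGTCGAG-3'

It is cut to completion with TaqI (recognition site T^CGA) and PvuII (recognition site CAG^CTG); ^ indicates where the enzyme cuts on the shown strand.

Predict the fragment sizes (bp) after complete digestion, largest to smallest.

62, 48, 44, 26, 4 bp

The TaqI site (TCGA) starts at position 180.
TaqI cuts after the first base of each site, so after position 180.
PvuII sites (CAGCTG) start at positions 46, 90, 152.
PvuII cuts after base 3 of each site, so after positions 48, 92, 154.
Combined cut positions: 48, 92, 154, 180.
Linear molecule, 4 cuts → 5 fragments:
  1–48 → 48 bp
  49–92 → 44 bp
  93–154 → 62 bp
  155–180 → 26 bp
  181–184 → 4 bp
Sorted largest to smallest: 62, 48, 44, 26, 4 bp.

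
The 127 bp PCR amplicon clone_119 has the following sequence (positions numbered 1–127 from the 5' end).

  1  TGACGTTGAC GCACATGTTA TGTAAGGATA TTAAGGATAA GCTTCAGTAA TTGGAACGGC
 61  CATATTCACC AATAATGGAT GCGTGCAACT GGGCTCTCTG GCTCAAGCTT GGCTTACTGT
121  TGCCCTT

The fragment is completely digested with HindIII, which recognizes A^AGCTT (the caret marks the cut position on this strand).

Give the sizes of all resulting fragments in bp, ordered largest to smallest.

HindIII sites (AAGCTT) start at positions 39, 105.
HindIII cuts after the first base of each site, so after positions 39, 105.
Linear molecule, 2 cuts → 3 fragments:
  1–39 → 39 bp
  40–105 → 66 bp
  106–127 → 22 bp
Sorted largest to smallest: 66, 39, 22 bp.

66, 39, 22 bp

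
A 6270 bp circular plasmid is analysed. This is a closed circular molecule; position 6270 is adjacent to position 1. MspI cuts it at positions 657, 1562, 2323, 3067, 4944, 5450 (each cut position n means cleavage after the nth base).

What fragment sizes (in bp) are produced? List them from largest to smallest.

1877, 1477, 905, 761, 744, 506 bp

Circular molecule, 6 cuts → 6 fragments:
  1562 − 657 = 905 bp
  2323 − 1562 = 761 bp
  3067 − 2323 = 744 bp
  4944 − 3067 = 1877 bp
  5450 − 4944 = 506 bp
  wrap: 6270 − 5450 + 657 = 1477 bp
Sorted largest to smallest: 1877, 1477, 905, 761, 744, 506 bp.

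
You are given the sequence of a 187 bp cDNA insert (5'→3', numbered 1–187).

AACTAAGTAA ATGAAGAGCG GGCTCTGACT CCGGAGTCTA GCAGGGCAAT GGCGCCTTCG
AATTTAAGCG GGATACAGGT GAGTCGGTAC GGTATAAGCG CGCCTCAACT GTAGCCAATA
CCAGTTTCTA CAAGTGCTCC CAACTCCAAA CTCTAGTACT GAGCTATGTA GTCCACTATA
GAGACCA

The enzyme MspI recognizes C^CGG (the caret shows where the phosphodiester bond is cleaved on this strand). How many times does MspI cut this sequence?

CCGG occurs starting at position 31.
MspI cuts at 1 site.

1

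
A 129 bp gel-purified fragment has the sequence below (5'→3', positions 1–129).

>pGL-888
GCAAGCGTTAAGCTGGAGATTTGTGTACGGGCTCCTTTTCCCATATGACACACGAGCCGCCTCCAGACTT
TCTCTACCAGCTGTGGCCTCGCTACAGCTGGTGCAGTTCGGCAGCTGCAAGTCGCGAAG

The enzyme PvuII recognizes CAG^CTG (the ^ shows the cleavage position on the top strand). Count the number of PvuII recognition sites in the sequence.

CAGCTG occurs starting at positions 78, 95, 112.
PvuII cuts at 3 sites.

3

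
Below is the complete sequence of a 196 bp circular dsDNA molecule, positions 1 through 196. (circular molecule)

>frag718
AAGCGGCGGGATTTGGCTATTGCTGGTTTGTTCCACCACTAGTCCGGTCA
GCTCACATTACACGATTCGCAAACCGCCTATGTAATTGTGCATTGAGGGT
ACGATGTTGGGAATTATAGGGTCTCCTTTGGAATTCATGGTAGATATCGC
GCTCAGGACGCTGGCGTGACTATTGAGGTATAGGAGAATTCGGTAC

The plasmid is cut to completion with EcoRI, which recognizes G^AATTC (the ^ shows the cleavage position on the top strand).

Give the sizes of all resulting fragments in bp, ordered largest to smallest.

EcoRI sites (GAATTC) start at positions 131, 186.
EcoRI cuts after the first base of each site, so after positions 131, 186.
Circular molecule, 2 cuts → 2 fragments:
  132–186 → 55 bp
  187–196 then 1–131 → 10 + 131 = 141 bp
Sorted largest to smallest: 141, 55 bp.

141, 55 bp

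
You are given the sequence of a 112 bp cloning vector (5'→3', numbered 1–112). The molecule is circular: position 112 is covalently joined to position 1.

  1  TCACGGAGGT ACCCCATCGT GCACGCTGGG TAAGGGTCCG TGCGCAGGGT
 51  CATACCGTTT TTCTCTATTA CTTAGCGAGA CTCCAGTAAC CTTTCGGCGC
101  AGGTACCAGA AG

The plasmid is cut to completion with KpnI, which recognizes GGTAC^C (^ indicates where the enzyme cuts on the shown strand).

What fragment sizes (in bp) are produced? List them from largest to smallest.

KpnI sites (GGTACC) start at positions 8, 102.
KpnI cuts after base 5 of each site (before the last base), so after positions 12, 106.
Circular molecule, 2 cuts → 2 fragments:
  13–106 → 94 bp
  107–112 then 1–12 → 6 + 12 = 18 bp
Sorted largest to smallest: 94, 18 bp.

94, 18 bp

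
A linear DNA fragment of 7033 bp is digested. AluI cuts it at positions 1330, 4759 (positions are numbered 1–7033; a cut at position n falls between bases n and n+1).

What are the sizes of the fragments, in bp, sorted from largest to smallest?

3429, 2274, 1330 bp

Linear molecule, 2 cuts → 3 fragments:
  1330 − 0 = 1330 bp
  4759 − 1330 = 3429 bp
  7033 − 4759 = 2274 bp
Sorted largest to smallest: 3429, 2274, 1330 bp.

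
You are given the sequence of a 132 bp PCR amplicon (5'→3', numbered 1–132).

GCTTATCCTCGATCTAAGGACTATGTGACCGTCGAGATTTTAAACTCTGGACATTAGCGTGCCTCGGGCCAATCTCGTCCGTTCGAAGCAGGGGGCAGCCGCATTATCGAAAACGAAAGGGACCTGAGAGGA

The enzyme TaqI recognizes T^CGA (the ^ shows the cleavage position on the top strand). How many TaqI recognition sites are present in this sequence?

TCGA occurs starting at positions 9, 32, 83, 107.
TaqI cuts at 4 sites.

4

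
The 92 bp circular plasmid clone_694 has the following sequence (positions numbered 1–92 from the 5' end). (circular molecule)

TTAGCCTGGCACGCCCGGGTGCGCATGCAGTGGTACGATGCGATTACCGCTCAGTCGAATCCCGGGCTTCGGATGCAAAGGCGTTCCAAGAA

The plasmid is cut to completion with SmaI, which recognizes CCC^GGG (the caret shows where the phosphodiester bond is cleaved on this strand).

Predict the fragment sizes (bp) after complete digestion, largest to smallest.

47, 45 bp

SmaI sites (CCCGGG) start at positions 14, 61.
SmaI cuts after base 3 of each site, so after positions 16, 63.
Circular molecule, 2 cuts → 2 fragments:
  17–63 → 47 bp
  64–92 then 1–16 → 29 + 16 = 45 bp
Sorted largest to smallest: 47, 45 bp.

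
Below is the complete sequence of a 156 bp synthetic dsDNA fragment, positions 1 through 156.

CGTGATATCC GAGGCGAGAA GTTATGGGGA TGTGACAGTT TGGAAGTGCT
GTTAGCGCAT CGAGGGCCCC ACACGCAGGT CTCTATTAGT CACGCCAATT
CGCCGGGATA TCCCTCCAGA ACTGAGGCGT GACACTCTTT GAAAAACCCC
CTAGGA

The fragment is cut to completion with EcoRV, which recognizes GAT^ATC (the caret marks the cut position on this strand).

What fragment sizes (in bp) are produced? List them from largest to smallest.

EcoRV sites (GATATC) start at positions 4, 107.
EcoRV cuts after base 3 of each site, so after positions 6, 109.
Linear molecule, 2 cuts → 3 fragments:
  1–6 → 6 bp
  7–109 → 103 bp
  110–156 → 47 bp
Sorted largest to smallest: 103, 47, 6 bp.

103, 47, 6 bp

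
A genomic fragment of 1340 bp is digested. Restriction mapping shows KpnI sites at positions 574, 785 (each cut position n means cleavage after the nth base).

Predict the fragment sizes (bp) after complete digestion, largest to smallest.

Linear molecule, 2 cuts → 3 fragments:
  574 − 0 = 574 bp
  785 − 574 = 211 bp
  1340 − 785 = 555 bp
Sorted largest to smallest: 574, 555, 211 bp.

574, 555, 211 bp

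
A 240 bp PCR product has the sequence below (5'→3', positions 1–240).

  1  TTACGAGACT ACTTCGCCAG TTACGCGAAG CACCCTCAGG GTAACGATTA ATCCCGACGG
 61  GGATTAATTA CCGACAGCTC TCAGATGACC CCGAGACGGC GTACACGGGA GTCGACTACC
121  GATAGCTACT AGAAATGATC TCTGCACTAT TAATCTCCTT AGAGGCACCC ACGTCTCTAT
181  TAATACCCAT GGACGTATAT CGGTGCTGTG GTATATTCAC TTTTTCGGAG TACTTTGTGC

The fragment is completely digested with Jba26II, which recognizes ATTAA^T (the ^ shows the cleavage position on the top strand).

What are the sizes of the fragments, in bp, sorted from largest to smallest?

Jba26II sites (ATTAAT) start at positions 47, 63, 149, 179.
Jba26II cuts after base 5 of each site (before the last base), so after positions 51, 67, 153, 183.
Linear molecule, 4 cuts → 5 fragments:
  1–51 → 51 bp
  52–67 → 16 bp
  68–153 → 86 bp
  154–183 → 30 bp
  184–240 → 57 bp
Sorted largest to smallest: 86, 57, 51, 30, 16 bp.

86, 57, 51, 30, 16 bp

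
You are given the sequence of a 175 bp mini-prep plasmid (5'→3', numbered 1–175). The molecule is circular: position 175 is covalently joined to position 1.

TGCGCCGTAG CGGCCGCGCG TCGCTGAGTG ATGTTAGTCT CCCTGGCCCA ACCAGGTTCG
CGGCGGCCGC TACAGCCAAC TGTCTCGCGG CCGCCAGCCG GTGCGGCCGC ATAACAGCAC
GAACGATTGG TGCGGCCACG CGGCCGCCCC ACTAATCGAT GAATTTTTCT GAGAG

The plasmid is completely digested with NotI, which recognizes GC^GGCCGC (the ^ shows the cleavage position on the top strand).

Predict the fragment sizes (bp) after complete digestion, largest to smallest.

NotI sites (GCGGCCGC) start at positions 10, 63, 87, 103, 140.
NotI cuts after base 2 of each site, so after positions 11, 64, 88, 104, 141.
Circular molecule, 5 cuts → 5 fragments:
  12–64 → 53 bp
  65–88 → 24 bp
  89–104 → 16 bp
  105–141 → 37 bp
  142–175 then 1–11 → 34 + 11 = 45 bp
Sorted largest to smallest: 53, 45, 37, 24, 16 bp.

53, 45, 37, 24, 16 bp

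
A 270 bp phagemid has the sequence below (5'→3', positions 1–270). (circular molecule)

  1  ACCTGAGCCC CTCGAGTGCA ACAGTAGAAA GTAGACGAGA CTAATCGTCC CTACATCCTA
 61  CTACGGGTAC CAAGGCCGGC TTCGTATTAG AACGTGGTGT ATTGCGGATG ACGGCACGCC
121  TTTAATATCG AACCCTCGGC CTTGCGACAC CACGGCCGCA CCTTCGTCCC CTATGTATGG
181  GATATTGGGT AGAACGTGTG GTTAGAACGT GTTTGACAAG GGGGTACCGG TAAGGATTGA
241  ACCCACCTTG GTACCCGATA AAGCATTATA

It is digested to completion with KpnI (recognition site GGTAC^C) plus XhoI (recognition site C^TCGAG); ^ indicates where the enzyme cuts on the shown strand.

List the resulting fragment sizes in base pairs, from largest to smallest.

KpnI sites (GGTACC) start at positions 66, 223, 250.
KpnI cuts after base 5 of each site (before the last base), so after positions 70, 227, 254.
The XhoI site (CTCGAG) starts at position 11.
XhoI cuts after the first base of each site, so after position 11.
Combined cut positions: 11, 70, 227, 254.
Circular molecule, 4 cuts → 4 fragments:
  12–70 → 59 bp
  71–227 → 157 bp
  228–254 → 27 bp
  255–270 then 1–11 → 16 + 11 = 27 bp
Sorted largest to smallest: 157, 59, 27, 27 bp.

157, 59, 27, 27 bp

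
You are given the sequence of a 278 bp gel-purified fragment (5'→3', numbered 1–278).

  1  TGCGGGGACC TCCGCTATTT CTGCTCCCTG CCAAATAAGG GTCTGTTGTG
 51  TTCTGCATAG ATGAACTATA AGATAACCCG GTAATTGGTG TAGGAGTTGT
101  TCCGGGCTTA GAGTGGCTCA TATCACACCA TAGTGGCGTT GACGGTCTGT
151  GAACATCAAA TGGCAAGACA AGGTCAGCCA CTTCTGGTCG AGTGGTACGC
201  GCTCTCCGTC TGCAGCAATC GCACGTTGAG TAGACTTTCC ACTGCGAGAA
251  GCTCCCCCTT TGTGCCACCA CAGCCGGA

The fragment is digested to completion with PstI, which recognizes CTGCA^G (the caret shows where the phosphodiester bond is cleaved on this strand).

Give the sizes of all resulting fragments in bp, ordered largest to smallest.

The PstI site (CTGCAG) starts at position 210.
PstI cuts after base 5 of each site (before the last base), so after position 214.
Linear molecule, 1 cut → 2 fragments:
  1–214 → 214 bp
  215–278 → 64 bp
Sorted largest to smallest: 214, 64 bp.

214, 64 bp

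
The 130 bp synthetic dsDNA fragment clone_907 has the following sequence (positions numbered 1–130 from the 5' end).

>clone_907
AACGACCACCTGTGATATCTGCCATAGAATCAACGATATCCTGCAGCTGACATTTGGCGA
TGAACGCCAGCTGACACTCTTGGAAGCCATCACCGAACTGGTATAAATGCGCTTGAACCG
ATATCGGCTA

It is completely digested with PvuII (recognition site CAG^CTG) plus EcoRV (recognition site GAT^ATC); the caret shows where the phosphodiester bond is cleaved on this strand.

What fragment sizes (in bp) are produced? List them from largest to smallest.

52, 24, 21, 16, 9, 8 bp

PvuII sites (CAGCTG) start at positions 44, 68.
PvuII cuts after base 3 of each site, so after positions 46, 70.
EcoRV sites (GATATC) start at positions 14, 35, 120.
EcoRV cuts after base 3 of each site, so after positions 16, 37, 122.
Combined cut positions: 16, 37, 46, 70, 122.
Linear molecule, 5 cuts → 6 fragments:
  1–16 → 16 bp
  17–37 → 21 bp
  38–46 → 9 bp
  47–70 → 24 bp
  71–122 → 52 bp
  123–130 → 8 bp
Sorted largest to smallest: 52, 24, 21, 16, 9, 8 bp.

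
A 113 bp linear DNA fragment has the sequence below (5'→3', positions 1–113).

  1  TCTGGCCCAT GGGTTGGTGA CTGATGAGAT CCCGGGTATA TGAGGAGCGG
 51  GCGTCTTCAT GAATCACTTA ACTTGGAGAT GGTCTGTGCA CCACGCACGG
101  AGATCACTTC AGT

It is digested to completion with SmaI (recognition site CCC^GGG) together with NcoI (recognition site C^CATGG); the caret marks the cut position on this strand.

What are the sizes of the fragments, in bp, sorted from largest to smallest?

80, 26, 7 bp

The SmaI site (CCCGGG) starts at position 31.
SmaI cuts after base 3 of each site, so after position 33.
The NcoI site (CCATGG) starts at position 7.
NcoI cuts after the first base of each site, so after position 7.
Combined cut positions: 7, 33.
Linear molecule, 2 cuts → 3 fragments:
  1–7 → 7 bp
  8–33 → 26 bp
  34–113 → 80 bp
Sorted largest to smallest: 80, 26, 7 bp.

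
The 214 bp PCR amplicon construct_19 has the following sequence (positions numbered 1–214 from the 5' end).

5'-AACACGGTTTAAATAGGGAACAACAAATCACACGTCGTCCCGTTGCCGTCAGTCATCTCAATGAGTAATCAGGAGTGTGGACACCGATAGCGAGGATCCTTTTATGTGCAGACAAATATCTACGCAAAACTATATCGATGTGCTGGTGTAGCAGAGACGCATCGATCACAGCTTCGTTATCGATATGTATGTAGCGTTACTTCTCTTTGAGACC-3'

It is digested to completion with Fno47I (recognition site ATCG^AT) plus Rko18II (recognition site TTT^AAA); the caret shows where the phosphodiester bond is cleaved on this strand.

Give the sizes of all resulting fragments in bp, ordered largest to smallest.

Fno47I sites (ATCGAT) start at positions 134, 161, 179.
Fno47I cuts after base 4 of each site, so after positions 137, 164, 182.
The Rko18II site (TTTAAA) starts at position 8.
Rko18II cuts after base 3 of each site, so after position 10.
Combined cut positions: 10, 137, 164, 182.
Linear molecule, 4 cuts → 5 fragments:
  1–10 → 10 bp
  11–137 → 127 bp
  138–164 → 27 bp
  165–182 → 18 bp
  183–214 → 32 bp
Sorted largest to smallest: 127, 32, 27, 18, 10 bp.

127, 32, 27, 18, 10 bp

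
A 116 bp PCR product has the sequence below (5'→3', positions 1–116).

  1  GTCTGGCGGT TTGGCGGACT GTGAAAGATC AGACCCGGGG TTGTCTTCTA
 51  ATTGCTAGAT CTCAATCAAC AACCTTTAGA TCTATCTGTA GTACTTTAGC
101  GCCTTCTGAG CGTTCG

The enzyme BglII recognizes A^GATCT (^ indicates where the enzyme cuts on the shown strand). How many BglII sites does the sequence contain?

2

AGATCT occurs starting at positions 57, 78.
BglII cuts at 2 sites.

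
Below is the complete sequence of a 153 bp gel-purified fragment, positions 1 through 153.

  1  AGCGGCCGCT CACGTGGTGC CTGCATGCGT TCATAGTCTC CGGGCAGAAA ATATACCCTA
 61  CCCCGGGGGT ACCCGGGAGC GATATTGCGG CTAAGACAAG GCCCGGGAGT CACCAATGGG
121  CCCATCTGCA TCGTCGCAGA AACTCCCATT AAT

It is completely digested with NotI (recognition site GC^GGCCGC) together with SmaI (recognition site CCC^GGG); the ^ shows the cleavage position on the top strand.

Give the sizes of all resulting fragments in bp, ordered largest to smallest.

61, 49, 30, 10, 3 bp

The NotI site (GCGGCCGC) starts at position 2.
NotI cuts after base 2 of each site, so after position 3.
SmaI sites (CCCGGG) start at positions 62, 72, 102.
SmaI cuts after base 3 of each site, so after positions 64, 74, 104.
Combined cut positions: 3, 64, 74, 104.
Linear molecule, 4 cuts → 5 fragments:
  1–3 → 3 bp
  4–64 → 61 bp
  65–74 → 10 bp
  75–104 → 30 bp
  105–153 → 49 bp
Sorted largest to smallest: 61, 49, 30, 10, 3 bp.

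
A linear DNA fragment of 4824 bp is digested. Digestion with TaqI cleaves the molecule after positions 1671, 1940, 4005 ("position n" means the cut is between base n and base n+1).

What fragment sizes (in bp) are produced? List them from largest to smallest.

Linear molecule, 3 cuts → 4 fragments:
  1671 − 0 = 1671 bp
  1940 − 1671 = 269 bp
  4005 − 1940 = 2065 bp
  4824 − 4005 = 819 bp
Sorted largest to smallest: 2065, 1671, 819, 269 bp.

2065, 1671, 819, 269 bp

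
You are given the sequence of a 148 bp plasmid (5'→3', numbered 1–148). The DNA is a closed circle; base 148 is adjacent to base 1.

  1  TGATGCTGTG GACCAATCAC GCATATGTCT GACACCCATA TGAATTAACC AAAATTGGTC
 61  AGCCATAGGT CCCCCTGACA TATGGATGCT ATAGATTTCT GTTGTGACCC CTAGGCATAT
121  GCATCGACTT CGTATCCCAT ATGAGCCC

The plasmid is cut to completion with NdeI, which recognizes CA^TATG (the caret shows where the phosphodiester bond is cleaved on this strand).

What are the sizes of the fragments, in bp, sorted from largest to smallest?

42, 37, 32, 22, 15 bp

NdeI sites (CATATG) start at positions 22, 37, 79, 116, 138.
NdeI cuts after base 2 of each site, so after positions 23, 38, 80, 117, 139.
Circular molecule, 5 cuts → 5 fragments:
  24–38 → 15 bp
  39–80 → 42 bp
  81–117 → 37 bp
  118–139 → 22 bp
  140–148 then 1–23 → 9 + 23 = 32 bp
Sorted largest to smallest: 42, 37, 32, 22, 15 bp.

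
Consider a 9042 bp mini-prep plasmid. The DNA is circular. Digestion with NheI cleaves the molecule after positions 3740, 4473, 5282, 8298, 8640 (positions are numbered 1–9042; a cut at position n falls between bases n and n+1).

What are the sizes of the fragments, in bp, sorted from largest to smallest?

Circular molecule, 5 cuts → 5 fragments:
  4473 − 3740 = 733 bp
  5282 − 4473 = 809 bp
  8298 − 5282 = 3016 bp
  8640 − 8298 = 342 bp
  wrap: 9042 − 8640 + 3740 = 4142 bp
Sorted largest to smallest: 4142, 3016, 809, 733, 342 bp.

4142, 3016, 809, 733, 342 bp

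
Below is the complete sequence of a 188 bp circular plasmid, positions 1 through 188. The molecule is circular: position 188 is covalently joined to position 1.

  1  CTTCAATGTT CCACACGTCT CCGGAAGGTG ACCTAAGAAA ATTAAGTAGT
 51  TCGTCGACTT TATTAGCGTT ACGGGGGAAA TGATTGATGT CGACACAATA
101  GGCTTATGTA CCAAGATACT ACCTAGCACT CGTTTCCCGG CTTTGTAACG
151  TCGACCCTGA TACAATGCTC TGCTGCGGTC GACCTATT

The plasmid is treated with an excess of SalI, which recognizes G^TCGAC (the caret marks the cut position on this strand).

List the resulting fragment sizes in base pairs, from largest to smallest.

63, 61, 36, 28 bp

SalI sites (GTCGAC) start at positions 53, 89, 150, 178.
SalI cuts after the first base of each site, so after positions 53, 89, 150, 178.
Circular molecule, 4 cuts → 4 fragments:
  54–89 → 36 bp
  90–150 → 61 bp
  151–178 → 28 bp
  179–188 then 1–53 → 10 + 53 = 63 bp
Sorted largest to smallest: 63, 61, 36, 28 bp.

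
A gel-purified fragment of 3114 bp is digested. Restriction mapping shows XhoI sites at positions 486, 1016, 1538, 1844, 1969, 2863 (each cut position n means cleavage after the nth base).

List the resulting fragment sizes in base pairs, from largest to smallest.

Linear molecule, 6 cuts → 7 fragments:
  486 − 0 = 486 bp
  1016 − 486 = 530 bp
  1538 − 1016 = 522 bp
  1844 − 1538 = 306 bp
  1969 − 1844 = 125 bp
  2863 − 1969 = 894 bp
  3114 − 2863 = 251 bp
Sorted largest to smallest: 894, 530, 522, 486, 306, 251, 125 bp.

894, 530, 522, 486, 306, 251, 125 bp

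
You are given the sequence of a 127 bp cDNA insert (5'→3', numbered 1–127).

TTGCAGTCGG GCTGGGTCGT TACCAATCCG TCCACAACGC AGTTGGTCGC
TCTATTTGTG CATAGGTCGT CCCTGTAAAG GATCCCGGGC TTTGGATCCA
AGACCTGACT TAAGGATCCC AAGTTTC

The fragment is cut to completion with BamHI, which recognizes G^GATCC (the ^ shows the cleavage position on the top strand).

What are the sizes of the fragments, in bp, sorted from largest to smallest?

BamHI sites (GGATCC) start at positions 80, 94, 114.
BamHI cuts after the first base of each site, so after positions 80, 94, 114.
Linear molecule, 3 cuts → 4 fragments:
  1–80 → 80 bp
  81–94 → 14 bp
  95–114 → 20 bp
  115–127 → 13 bp
Sorted largest to smallest: 80, 20, 14, 13 bp.

80, 20, 14, 13 bp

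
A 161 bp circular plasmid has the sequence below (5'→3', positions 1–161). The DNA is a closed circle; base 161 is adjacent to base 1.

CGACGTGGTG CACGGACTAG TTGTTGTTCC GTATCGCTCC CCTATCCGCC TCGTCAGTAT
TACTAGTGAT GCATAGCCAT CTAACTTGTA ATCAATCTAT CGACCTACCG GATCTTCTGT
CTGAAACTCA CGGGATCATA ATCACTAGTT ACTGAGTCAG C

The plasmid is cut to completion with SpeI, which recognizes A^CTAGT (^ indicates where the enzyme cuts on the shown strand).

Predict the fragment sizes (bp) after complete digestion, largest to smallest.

82, 46, 33 bp

SpeI sites (ACTAGT) start at positions 16, 62, 144.
SpeI cuts after the first base of each site, so after positions 16, 62, 144.
Circular molecule, 3 cuts → 3 fragments:
  17–62 → 46 bp
  63–144 → 82 bp
  145–161 then 1–16 → 17 + 16 = 33 bp
Sorted largest to smallest: 82, 46, 33 bp.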